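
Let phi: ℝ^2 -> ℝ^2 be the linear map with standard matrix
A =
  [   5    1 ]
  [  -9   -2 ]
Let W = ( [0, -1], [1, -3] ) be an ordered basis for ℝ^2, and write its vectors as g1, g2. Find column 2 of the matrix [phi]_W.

[-3, 2]

Compute phi(g2) = A g2 = [2, -3] in standard coordinates.
Then write this in W-coordinates: solve for y in y_1 g1 + y_2 g2 = [2, -3].
This gives y = [-3, 2], which is column 2 of [phi]_W.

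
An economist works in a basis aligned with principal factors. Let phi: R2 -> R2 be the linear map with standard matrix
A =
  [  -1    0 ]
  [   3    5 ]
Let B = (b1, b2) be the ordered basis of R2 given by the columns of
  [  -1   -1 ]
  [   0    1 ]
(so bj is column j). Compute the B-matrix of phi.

With P the matrix whose columns are b1, b2, [phi]_B = P^(-1) A P.
Column by column: phi(b1) = A b1 = <1, -3>; its B-coordinates <2, -3> give column 1.
Continuing for each basis vector yields [phi]_B = [[2, -3], [-3, 2]].

[[2, -3], [-3, 2]]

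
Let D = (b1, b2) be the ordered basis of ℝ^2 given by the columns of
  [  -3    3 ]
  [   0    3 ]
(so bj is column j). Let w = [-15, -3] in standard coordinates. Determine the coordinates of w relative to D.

[4, -1]

Write w = c_1 b1 + c_2 b2 and solve for the c_i.
System: -3c_1 + 3c_2 = -15, 0c_1 + 3c_2 = -3; solving gives c_1 = 4, c_2 = -1.
Check: 4b1 - b2 = [-15, -3].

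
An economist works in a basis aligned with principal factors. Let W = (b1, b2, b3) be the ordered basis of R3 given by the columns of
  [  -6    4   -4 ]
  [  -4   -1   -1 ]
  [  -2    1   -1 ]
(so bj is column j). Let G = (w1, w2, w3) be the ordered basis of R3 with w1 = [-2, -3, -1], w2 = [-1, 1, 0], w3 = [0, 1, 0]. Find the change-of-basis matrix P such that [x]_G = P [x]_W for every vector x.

[[2, -1, 1], [2, -2, 2], [0, -2, 0]]

Take x = bj: its W-coordinates are the j-th standard unit vector, so P e_j — column j of P — equals [bj]_G.
b1 = 2w1 + 2w2 + 0·w3, giving column 1 = [2, 2, 0]; repeating for each j gives P = [[2, -1, 1], [2, -2, 2], [0, -2, 0]].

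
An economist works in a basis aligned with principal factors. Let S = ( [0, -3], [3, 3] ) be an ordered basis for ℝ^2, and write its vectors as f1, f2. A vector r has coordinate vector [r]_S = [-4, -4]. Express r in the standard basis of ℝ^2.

[-12, 0]

The coordinates say r = -4f1 - 4f2; adding the scaled basis vectors gives [-12, 0].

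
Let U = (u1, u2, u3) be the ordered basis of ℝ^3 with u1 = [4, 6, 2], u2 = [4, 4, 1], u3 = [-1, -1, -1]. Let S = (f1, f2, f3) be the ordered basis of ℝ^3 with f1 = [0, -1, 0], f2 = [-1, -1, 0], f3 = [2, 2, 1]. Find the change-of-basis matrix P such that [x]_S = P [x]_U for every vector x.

[[-2, 0, 0], [0, -2, -1], [2, 1, -1]]

Take x = uj: its U-coordinates are the j-th standard unit vector, so P e_j — column j of P — equals [uj]_S.
u1 = -2f1 + 0·f2 + 2f3, giving column 1 = [-2, 0, 2]; repeating for each j gives P = [[-2, 0, 0], [0, -2, -1], [2, 1, -1]].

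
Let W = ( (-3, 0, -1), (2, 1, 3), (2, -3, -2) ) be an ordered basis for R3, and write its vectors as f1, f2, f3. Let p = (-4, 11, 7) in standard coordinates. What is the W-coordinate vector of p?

We seek scalars with c_1 f1 + ... + c_3 f3 = p; equivalently solve M c = p where the columns of M are f1, ..., f3.
Solving this 3x3 system gives c = (-2, -1, -4).
Check: -2f1 - f2 - 4f3 = (-4, 11, 7).

(-2, -1, -4)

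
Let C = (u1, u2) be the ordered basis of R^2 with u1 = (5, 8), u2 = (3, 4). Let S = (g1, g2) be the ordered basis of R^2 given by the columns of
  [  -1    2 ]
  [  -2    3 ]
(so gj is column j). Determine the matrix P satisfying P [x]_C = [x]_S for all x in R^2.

[[-1, 1], [2, 2]]

Column j of P is [uj]_S, since P maps C-coordinates to S-coordinates.
Expressing u1 in S: u1 = -g1 + 2g2, so column 1 of P is (-1, 2).
Doing the same for each uj gives P = [[-1, 1], [2, 2]].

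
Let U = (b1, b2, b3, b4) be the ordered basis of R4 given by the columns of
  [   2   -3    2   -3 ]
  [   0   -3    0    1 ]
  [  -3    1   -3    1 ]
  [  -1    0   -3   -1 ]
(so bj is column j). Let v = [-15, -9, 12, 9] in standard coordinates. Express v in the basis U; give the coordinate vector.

[0, 3, -3, 0]

Write v = c_1 b1 + ... + c_4 b4 and solve for the c_i.
Solving this 4x4 system gives c = (0, 3, -3, 0).
Check: 0·b1 + 3b2 - 3b3 + 0·b4 = [-15, -9, 12, 9].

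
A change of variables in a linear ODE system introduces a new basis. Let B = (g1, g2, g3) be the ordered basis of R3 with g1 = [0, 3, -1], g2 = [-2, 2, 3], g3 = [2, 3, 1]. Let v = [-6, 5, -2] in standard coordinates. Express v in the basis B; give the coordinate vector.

[v]_B is the unique c with M c = v, where M has columns g1, ..., g3.
Solving this 3x3 system gives c = (3, 1, -2).
Check: 3g1 + g2 - 2g3 = [-6, 5, -2].

[3, 1, -2]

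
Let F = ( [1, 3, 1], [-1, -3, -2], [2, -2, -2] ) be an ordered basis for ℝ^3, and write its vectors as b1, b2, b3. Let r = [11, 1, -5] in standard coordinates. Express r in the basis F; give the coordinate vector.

[3, 0, 4]

[r]_F is the unique c with M c = r, where M has columns b1, ..., b3.
Solving this 3x3 system gives c = (3, 0, 4).
Check: 3b1 + 0·b2 + 4b3 = [11, 1, -5].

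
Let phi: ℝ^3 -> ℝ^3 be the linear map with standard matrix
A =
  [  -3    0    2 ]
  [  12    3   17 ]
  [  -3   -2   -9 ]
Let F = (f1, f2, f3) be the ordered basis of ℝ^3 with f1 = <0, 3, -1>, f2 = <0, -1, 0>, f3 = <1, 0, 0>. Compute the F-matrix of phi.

[[-3, -2, 3], [-1, -3, -3], [-2, 0, -3]]

Let P have columns f1, ..., f3. Then [phi]_F = P^(-1) A P.
Here det P = -1, so P^(-1) is integer; computing A P first and then P^(-1)(A P) gives [[-3, -2, 3], [-1, -3, -3], [-2, 0, -3]].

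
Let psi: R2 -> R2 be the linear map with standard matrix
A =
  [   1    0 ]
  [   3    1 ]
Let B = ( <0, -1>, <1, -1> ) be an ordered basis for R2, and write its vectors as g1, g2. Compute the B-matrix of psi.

Let P have columns g1, g2. Then [psi]_B = P^(-1) A P.
Here det P = 1, so P^(-1) is integer; computing A P first and then P^(-1)(A P) gives [[1, -3], [0, 1]].

[[1, -3], [0, 1]]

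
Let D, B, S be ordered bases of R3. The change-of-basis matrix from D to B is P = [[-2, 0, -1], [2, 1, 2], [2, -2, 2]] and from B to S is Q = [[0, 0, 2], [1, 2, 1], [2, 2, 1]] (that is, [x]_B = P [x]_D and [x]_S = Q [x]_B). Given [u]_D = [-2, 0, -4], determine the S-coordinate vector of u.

[-24, -28, -20]

First [u]_B = P [u]_D = [8, -12, -12].
Then [u]_S = Q [u]_B = [-24, -28, -20].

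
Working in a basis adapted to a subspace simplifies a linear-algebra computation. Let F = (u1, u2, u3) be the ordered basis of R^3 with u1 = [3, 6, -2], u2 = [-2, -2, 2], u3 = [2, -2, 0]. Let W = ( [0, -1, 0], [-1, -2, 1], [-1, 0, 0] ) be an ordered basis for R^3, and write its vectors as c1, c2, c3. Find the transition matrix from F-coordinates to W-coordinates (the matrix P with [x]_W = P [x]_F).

[[-2, -2, 2], [-2, 2, 0], [-1, 0, -2]]

Let M have columns uj and N have columns cj. Then for every x, N [x]_W = x = M [x]_F, so P = N^(-1) M.
Since det N = 1, N^(-1) has integer entries; multiplying gives P = [[-2, -2, 2], [-2, 2, 0], [-1, 0, -2]].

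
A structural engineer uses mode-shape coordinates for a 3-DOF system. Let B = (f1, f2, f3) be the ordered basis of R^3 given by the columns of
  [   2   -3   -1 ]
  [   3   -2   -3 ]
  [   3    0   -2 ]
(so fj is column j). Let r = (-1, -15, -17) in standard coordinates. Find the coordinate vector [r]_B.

Write r = c_1 f1 + ... + c_3 f3 and solve for the c_i.
Solving this 3x3 system gives c = (-3, -3, 4).
Check: -3f1 - 3f2 + 4f3 = (-1, -15, -17).

(-3, -3, 4)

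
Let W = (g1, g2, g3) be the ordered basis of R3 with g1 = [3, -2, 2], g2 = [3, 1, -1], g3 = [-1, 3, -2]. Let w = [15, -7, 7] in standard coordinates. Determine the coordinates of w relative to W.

[4, 1, 0]

We seek scalars with c_1 g1 + ... + c_3 g3 = w; equivalently solve M c = w where the columns of M are g1, ..., g3.
Row-reducing the augmented matrix [M | w] gives c = (4, 1, 0).
Check: 4g1 + g2 + 0·g3 = [15, -7, 7].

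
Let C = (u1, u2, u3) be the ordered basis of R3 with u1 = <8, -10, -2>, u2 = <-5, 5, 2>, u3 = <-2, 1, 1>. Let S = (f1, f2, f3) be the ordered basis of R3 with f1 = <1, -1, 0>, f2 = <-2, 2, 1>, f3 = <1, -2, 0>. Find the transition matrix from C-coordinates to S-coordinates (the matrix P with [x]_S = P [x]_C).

[[2, -1, -1], [-2, 2, 1], [2, 0, 1]]

Take x = uj: its C-coordinates are the j-th standard unit vector, so P e_j — column j of P — equals [uj]_S.
u1 = 2f1 - 2f2 + 2f3, giving column 1 = <2, -2, 2>; repeating for each j gives P = [[2, -1, -1], [-2, 2, 1], [2, 0, 1]].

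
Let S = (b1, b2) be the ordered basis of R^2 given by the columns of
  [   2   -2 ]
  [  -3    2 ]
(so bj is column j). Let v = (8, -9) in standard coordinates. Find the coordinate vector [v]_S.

Write v = c_1 b1 + c_2 b2 and solve for the c_i.
System: 2c_1 - 2c_2 = 8, -3c_1 + 2c_2 = -9; solving gives c_1 = 1, c_2 = -3.
Check: b1 - 3b2 = (8, -9).

(1, -3)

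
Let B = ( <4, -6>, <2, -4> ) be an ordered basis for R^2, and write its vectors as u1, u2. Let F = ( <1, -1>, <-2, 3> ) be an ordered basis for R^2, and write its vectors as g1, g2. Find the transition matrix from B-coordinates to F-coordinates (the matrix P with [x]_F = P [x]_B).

Column j of P is [uj]_F, since P maps B-coordinates to F-coordinates.
Expressing u1 in F: u1 = 0·g1 - 2g2, so column 1 of P is <0, -2>.
Doing the same for each uj gives P = [[0, -2], [-2, -2]].

[[0, -2], [-2, -2]]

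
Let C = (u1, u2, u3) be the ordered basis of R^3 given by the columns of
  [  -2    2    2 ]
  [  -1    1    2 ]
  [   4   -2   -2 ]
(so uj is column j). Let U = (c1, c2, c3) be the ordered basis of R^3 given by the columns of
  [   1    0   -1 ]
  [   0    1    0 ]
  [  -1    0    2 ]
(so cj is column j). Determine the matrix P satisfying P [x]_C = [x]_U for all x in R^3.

Take x = uj: its C-coordinates are the j-th standard unit vector, so P e_j — column j of P — equals [uj]_U.
u1 = 0·c1 - c2 + 2c3, giving column 1 = <0, -1, 2>; repeating for each j gives P = [[0, 2, 2], [-1, 1, 2], [2, 0, 0]].

[[0, 2, 2], [-1, 1, 2], [2, 0, 0]]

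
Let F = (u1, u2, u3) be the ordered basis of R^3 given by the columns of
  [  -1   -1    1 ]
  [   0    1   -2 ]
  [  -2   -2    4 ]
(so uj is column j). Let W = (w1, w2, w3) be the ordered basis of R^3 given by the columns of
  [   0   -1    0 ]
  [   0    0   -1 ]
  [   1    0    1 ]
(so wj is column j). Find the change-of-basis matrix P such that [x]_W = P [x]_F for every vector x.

[[-2, -1, 2], [1, 1, -1], [0, -1, 2]]

Let M have columns uj and N have columns wj. Then for every x, N [x]_W = x = M [x]_F, so P = N^(-1) M.
Since det N = 1, N^(-1) has integer entries; multiplying gives P = [[-2, -1, 2], [1, 1, -1], [0, -1, 2]].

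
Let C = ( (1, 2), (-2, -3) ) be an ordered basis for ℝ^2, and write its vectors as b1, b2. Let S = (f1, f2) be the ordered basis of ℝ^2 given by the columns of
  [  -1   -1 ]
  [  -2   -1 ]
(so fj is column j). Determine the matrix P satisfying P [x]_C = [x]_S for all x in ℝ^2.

[[-1, 1], [0, 1]]

Take x = bj: its C-coordinates are the j-th standard unit vector, so P e_j — column j of P — equals [bj]_S.
b1 = -f1 + 0·f2, giving column 1 = (-1, 0); repeating for each j gives P = [[-1, 1], [0, 1]].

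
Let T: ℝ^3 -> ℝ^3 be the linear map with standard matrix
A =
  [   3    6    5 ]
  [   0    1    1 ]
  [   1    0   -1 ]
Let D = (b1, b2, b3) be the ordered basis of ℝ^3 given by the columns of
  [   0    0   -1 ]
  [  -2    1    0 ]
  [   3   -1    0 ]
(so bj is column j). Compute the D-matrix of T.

[[-2, 1, -1], [-3, 2, -2], [-3, -1, 3]]

With P the matrix whose columns are b1, ..., b3, [T]_D = P^(-1) A P.
Column by column: T(b1) = A b1 = (3, 1, -3); its D-coordinates (-2, -3, -3) give column 1.
Continuing for each basis vector yields [T]_D = [[-2, 1, -1], [-3, 2, -2], [-3, -1, 3]].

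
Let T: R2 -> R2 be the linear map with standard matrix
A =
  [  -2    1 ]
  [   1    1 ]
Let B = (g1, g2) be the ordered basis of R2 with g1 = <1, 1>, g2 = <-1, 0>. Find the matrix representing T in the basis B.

The j-th column of [T]_B is [T(gj)]_B.
T(g1) = A g1 = <-1, 2> = 2g1 + 3g2, so column 1 is <2, 3>.
Repeating for g2 and assembling the columns gives [[2, -1], [3, -3]].

[[2, -1], [3, -3]]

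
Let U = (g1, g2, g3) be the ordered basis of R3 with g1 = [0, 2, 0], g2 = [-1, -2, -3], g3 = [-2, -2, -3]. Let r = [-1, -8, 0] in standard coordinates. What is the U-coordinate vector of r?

We seek scalars with c_1 g1 + ... + c_3 g3 = r; equivalently solve M c = r where the columns of M are g1, ..., g3.
Solving this 3x3 system gives c = (-4, -1, 1).
Check: -4g1 - g2 + g3 = [-1, -8, 0].

[-4, -1, 1]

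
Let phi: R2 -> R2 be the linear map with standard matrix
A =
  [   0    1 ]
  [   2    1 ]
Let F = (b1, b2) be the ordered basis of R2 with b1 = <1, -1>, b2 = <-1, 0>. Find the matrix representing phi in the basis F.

[[-1, 2], [0, 2]]

With P the matrix whose columns are b1, b2, [phi]_F = P^(-1) A P.
Column by column: phi(b1) = A b1 = <-1, 1>; its F-coordinates <-1, 0> give column 1.
Continuing for each basis vector yields [phi]_F = [[-1, 2], [0, 2]].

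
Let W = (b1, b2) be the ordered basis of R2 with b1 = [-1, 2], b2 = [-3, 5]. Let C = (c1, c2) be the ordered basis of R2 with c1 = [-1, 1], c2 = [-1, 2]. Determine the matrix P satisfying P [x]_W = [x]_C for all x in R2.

[[0, 1], [1, 2]]

Take x = bj: its W-coordinates are the j-th standard unit vector, so P e_j — column j of P — equals [bj]_C.
b1 = 0·c1 + c2, giving column 1 = [0, 1]; repeating for each j gives P = [[0, 1], [1, 2]].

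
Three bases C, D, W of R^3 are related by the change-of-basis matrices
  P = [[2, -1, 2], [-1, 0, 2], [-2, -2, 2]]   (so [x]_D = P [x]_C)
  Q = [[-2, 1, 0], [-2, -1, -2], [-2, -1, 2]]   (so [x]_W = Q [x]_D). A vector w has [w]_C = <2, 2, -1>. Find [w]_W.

Apply P to get D-coordinates <0, -4, -10>, then Q to get W-coordinates.
The result is [w]_W = <-4, 24, -16>.

<-4, 24, -16>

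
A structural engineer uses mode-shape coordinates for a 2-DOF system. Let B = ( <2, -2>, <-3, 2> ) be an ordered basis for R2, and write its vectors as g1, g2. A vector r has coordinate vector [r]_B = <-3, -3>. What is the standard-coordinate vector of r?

The coordinates say r = -3g1 - 3g2; adding the scaled basis vectors gives <3, 0>.

<3, 0>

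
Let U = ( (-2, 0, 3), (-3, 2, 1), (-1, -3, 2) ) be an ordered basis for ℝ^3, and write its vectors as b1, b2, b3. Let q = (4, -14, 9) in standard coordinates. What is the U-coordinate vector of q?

(3, -4, 2)

Write q = c_1 b1 + ... + c_3 b3 and solve for the c_i.
Row-reducing the augmented matrix [M | q] gives c = (3, -4, 2).
Check: 3b1 - 4b2 + 2b3 = (4, -14, 9).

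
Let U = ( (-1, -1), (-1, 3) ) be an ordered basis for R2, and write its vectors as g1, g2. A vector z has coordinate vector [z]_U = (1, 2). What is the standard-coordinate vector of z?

(-3, 5)

The coordinates say z = g1 + 2g2; adding the scaled basis vectors gives (-3, 5).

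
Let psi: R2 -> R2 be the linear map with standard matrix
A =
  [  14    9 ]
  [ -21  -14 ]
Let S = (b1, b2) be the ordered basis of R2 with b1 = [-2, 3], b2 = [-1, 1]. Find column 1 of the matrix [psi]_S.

[-1, 3]

Compute psi(b1) = A b1 = [-1, 0] in standard coordinates.
Then write this in S-coordinates: solve for y in y_1 b1 + y_2 b2 = [-1, 0].
This gives y = [-1, 3], which is column 1 of [psi]_S.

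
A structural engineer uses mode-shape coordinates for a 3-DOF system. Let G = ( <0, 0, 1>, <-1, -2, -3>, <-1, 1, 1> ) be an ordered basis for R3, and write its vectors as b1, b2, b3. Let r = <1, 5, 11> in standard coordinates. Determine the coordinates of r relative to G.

<4, -2, 1>

We seek scalars with c_1 b1 + ... + c_3 b3 = r; equivalently solve M c = r where the columns of M are b1, ..., b3.
Gaussian elimination on [M | r] yields c = (4, -2, 1).
Check: 4b1 - 2b2 + b3 = <1, 5, 11>.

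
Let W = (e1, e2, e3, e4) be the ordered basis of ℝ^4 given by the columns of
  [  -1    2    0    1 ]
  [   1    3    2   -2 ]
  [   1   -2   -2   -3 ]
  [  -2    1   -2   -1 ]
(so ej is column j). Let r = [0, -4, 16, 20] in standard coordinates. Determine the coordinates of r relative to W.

Write r = c_1 e1 + ... + c_4 e4 and solve for the c_i.
Solving this 4x4 system gives c = (-4, 0, -4, -4).
Check: -4e1 + 0·e2 - 4e3 - 4e4 = [0, -4, 16, 20].

[-4, 0, -4, -4]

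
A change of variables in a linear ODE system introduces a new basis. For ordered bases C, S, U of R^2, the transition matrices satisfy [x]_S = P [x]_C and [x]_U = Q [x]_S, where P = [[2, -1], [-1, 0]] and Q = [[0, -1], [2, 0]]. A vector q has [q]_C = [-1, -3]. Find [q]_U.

First [q]_S = P [q]_C = [1, 1].
Then [q]_U = Q [q]_S = [-1, 2].

[-1, 2]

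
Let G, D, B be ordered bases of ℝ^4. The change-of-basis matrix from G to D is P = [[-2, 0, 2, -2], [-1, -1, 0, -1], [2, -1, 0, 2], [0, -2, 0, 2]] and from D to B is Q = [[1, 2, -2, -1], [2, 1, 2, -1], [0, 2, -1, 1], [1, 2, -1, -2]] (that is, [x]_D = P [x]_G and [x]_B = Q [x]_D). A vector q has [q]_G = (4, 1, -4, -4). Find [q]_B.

(2, -9, -11, 11)

Apply P to get D-coordinates (-8, -1, -1, -10), then Q to get B-coordinates.
The result is [q]_B = (2, -9, -11, 11).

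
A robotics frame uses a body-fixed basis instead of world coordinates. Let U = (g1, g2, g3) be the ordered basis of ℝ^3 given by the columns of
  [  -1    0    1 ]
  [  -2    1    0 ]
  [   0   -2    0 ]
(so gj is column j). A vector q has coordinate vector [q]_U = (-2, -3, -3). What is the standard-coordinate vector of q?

By definition q = -2g1 - 3g2 - 3g3.
Summing componentwise gives (-1, 1, 6).

(-1, 1, 6)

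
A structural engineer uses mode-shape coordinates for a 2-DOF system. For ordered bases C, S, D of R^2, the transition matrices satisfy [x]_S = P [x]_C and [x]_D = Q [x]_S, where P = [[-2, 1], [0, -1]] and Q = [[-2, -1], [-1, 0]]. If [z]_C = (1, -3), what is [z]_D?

(7, 5)

First [z]_S = P [z]_C = (-5, 3).
Then [z]_D = Q [z]_S = (7, 5).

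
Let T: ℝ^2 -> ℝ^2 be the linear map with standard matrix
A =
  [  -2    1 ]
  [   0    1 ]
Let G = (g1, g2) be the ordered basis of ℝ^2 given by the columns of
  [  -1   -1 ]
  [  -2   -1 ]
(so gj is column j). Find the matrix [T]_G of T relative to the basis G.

[[2, 2], [-2, -3]]

Let P have columns g1, g2. Then [T]_G = P^(-1) A P.
Here det P = -1, so P^(-1) is integer; computing A P first and then P^(-1)(A P) gives [[2, 2], [-2, -3]].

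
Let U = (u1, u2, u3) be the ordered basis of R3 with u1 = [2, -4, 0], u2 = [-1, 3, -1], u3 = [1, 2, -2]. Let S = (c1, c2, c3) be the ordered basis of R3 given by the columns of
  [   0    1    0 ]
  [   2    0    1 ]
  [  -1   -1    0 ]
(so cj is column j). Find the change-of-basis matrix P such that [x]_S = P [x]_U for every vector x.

Let M have columns uj and N have columns cj. Then for every x, N [x]_S = x = M [x]_U, so P = N^(-1) M.
Since det N = -1, N^(-1) has integer entries; multiplying gives P = [[-2, 2, 1], [2, -1, 1], [0, -1, 0]].

[[-2, 2, 1], [2, -1, 1], [0, -1, 0]]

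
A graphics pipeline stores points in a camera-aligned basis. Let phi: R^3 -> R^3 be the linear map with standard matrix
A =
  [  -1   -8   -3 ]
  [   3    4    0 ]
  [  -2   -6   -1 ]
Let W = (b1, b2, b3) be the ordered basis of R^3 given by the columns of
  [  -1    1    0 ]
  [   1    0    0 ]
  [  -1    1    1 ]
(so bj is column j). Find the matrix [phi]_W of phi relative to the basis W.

[[1, 3, 0], [-3, -1, -3], [1, 1, 2]]

Let P have columns b1, ..., b3. Then [phi]_W = P^(-1) A P.
Here det P = -1, so P^(-1) is integer; computing A P first and then P^(-1)(A P) gives [[1, 3, 0], [-3, -1, -3], [1, 1, 2]].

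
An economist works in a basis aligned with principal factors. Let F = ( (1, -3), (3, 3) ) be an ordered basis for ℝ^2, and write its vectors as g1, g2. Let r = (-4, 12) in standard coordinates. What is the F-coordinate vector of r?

(-4, 0)

We seek scalars with c_1 g1 + c_2 g2 = r; equivalently solve M c = r where the columns of M are g1, g2.
System: c_1 + 3c_2 = -4, -3c_1 + 3c_2 = 12; solving gives c_1 = -4, c_2 = 0.
Check: -4g1 + 0·g2 = (-4, 12).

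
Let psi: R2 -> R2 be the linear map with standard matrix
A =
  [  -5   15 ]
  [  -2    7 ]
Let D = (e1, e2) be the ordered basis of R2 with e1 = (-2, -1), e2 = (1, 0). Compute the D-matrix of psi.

The j-th column of [psi]_D is [psi(ej)]_D.
psi(e1) = A e1 = (-5, -3) = 3e1 + e2, so column 1 is (3, 1).
Repeating for e2 and assembling the columns gives [[3, 2], [1, -1]].

[[3, 2], [1, -1]]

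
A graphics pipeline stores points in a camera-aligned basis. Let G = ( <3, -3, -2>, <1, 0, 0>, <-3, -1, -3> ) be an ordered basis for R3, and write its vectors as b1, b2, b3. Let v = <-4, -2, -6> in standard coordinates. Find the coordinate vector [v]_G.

<0, 2, 2>

We seek scalars with c_1 b1 + ... + c_3 b3 = v; equivalently solve M c = v where the columns of M are b1, ..., b3.
Solving this 3x3 system gives c = (0, 2, 2).
Check: 0·b1 + 2b2 + 2b3 = <-4, -2, -6>.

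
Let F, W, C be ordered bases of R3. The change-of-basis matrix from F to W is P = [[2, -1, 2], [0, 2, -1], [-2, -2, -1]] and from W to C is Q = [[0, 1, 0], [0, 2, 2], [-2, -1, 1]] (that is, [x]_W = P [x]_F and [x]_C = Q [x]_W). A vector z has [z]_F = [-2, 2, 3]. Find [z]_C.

Apply P to get W-coordinates [0, 1, -3], then Q to get C-coordinates.
The result is [z]_C = [1, -4, -4].

[1, -4, -4]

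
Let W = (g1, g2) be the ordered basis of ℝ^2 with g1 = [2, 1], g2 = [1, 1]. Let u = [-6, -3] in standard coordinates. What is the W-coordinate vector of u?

[-3, 0]

We seek scalars with c_1 g1 + c_2 g2 = u; equivalently solve M c = u where the columns of M are g1, g2.
System: 2c_1 + c_2 = -6, c_1 + c_2 = -3; solving gives c_1 = -3, c_2 = 0.
Check: -3g1 + 0·g2 = [-6, -3].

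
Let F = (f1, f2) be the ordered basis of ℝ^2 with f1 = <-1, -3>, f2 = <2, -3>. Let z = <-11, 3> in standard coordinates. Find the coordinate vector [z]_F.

<3, -4>

Write z = c_1 f1 + c_2 f2 and solve for the c_i.
System: -c_1 + 2c_2 = -11, -3c_1 - 3c_2 = 3; solving gives c_1 = 3, c_2 = -4.
Check: 3f1 - 4f2 = <-11, 3>.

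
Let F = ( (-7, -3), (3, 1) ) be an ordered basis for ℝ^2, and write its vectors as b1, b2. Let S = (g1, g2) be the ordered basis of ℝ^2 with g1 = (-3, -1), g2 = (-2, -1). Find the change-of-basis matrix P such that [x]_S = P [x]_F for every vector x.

[[1, -1], [2, 0]]

Take x = bj: its F-coordinates are the j-th standard unit vector, so P e_j — column j of P — equals [bj]_S.
b1 = g1 + 2g2, giving column 1 = (1, 2); repeating for each j gives P = [[1, -1], [2, 0]].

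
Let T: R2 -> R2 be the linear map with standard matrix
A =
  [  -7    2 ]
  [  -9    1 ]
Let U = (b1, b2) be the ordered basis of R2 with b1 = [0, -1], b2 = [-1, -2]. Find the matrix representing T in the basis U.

[[-3, -1], [2, -3]]

Let P have columns b1, b2. Then [T]_U = P^(-1) A P.
Here det P = -1, so P^(-1) is integer; computing A P first and then P^(-1)(A P) gives [[-3, -1], [2, -3]].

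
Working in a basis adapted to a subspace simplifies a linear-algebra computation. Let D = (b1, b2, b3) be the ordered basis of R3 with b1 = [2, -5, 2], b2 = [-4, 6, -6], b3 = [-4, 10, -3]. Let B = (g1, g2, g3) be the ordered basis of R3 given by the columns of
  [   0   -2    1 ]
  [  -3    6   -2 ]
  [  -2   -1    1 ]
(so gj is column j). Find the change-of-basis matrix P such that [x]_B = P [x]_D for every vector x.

[[-1, 2, 0], [-2, 2, 1], [-2, 0, -2]]

Column j of P is [bj]_B, since P maps D-coordinates to B-coordinates.
Expressing b1 in B: b1 = -g1 - 2g2 - 2g3, so column 1 of P is [-1, -2, -2].
Doing the same for each bj gives P = [[-1, 2, 0], [-2, 2, 1], [-2, 0, -2]].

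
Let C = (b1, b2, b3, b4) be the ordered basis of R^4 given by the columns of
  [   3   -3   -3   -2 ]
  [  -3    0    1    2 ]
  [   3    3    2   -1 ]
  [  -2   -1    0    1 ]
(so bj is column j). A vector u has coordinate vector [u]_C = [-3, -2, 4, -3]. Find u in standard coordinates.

[-9, 7, -4, 5]

The coordinates say u = -3b1 - 2b2 + 4b3 - 3b4; adding the scaled basis vectors gives [-9, 7, -4, 5].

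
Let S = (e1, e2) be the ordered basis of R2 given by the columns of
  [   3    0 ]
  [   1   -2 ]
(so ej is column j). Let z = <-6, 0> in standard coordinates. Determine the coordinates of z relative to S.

<-2, -1>

Write z = c_1 e1 + c_2 e2 and solve for the c_i.
System: 3c_1 + 0c_2 = -6, c_1 - 2c_2 = 0; solving gives c_1 = -2, c_2 = -1.
Check: -2e1 - e2 = <-6, 0>.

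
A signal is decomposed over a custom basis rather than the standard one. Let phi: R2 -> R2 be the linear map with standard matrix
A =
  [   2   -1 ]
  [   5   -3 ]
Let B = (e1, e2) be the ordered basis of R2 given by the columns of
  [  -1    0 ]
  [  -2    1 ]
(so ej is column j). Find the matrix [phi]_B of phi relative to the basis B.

With P the matrix whose columns are e1, e2, [phi]_B = P^(-1) A P.
Column by column: phi(e1) = A e1 = (0, 1); its B-coordinates (0, 1) give column 1.
Continuing for each basis vector yields [phi]_B = [[0, 1], [1, -1]].

[[0, 1], [1, -1]]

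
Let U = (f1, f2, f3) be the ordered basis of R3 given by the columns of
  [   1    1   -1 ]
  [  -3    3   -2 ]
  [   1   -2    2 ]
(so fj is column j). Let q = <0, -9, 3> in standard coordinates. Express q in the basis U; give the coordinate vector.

<1, -4, -3>

[q]_U is the unique c with M c = q, where M has columns f1, ..., f3.
Gaussian elimination on [M | q] yields c = (1, -4, -3).
Check: f1 - 4f2 - 3f3 = <0, -9, 3>.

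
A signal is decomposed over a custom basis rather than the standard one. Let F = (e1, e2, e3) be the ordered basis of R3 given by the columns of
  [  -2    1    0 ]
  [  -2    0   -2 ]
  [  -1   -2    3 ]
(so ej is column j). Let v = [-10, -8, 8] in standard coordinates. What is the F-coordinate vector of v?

[3, -4, 1]

[v]_F is the unique c with M c = v, where M has columns e1, ..., e3.
Solving this 3x3 system gives c = (3, -4, 1).
Check: 3e1 - 4e2 + e3 = [-10, -8, 8].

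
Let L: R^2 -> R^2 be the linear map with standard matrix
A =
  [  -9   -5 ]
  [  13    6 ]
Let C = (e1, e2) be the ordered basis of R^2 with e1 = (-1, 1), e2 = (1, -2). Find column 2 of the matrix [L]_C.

(-3, -2)

Column 2 of [L]_C is the C-coordinate vector of L(e2).
In standard coordinates L(e2) = A e2 = (1, 1).
Converting to C: (1, 1) = -3e1 - 2e2, so the coordinate vector is (-3, -2).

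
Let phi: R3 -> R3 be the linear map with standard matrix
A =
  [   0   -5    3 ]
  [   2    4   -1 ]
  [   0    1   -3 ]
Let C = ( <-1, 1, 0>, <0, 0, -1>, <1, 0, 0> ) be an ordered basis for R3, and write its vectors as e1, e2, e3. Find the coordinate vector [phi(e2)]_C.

<1, -3, -2>

Compute phi(e2) = A e2 = <-3, 1, 3> in standard coordinates.
Then write this in C-coordinates: solve for y in y_1 e1 + ... + y_3 e3 = <-3, 1, 3>.
This gives y = <1, -3, -2>, which is column 2 of [phi]_C.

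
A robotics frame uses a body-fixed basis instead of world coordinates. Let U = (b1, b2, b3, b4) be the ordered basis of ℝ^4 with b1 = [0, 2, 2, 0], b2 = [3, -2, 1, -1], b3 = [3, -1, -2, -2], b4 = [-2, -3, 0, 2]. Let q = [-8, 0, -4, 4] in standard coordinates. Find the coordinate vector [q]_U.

[4, -4, 4, 4]

We seek scalars with c_1 b1 + ... + c_4 b4 = q; equivalently solve M c = q where the columns of M are b1, ..., b4.
Gaussian elimination on [M | q] yields c = (4, -4, 4, 4).
Check: 4b1 - 4b2 + 4b3 + 4b4 = [-8, 0, -4, 4].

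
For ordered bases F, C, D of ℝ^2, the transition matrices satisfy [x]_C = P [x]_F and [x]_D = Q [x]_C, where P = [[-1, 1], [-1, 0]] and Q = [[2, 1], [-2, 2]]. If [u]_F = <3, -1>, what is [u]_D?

<-11, 2>

First [u]_C = P [u]_F = <-4, -3>.
Then [u]_D = Q [u]_C = <-11, 2>.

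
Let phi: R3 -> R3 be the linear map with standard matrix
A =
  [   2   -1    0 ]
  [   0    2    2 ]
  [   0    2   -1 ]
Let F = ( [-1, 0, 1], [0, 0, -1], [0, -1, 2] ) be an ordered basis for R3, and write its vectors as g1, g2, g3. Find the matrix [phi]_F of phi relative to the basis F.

[[2, 0, -1], [-1, 3, -1], [-2, 2, -2]]

The j-th column of [phi]_F is [phi(gj)]_F.
phi(g1) = A g1 = [-2, 2, -1] = 2g1 - g2 - 2g3, so column 1 is [2, -1, -2].
Repeating for g2, g3 and assembling the columns gives [[2, 0, -1], [-1, 3, -1], [-2, 2, -2]].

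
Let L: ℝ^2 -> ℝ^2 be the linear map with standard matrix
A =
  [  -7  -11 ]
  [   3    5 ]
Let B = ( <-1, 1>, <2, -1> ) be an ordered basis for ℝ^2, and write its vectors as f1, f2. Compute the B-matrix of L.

[[0, -1], [-2, -2]]

With P the matrix whose columns are f1, f2, [L]_B = P^(-1) A P.
Column by column: L(f1) = A f1 = <-4, 2>; its B-coordinates <0, -2> give column 1.
Continuing for each basis vector yields [L]_B = [[0, -1], [-2, -2]].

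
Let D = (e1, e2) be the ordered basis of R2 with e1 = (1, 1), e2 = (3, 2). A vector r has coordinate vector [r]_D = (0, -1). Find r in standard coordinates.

(-3, -2)

By definition r = 0·e1 - e2.
Summing componentwise gives (-3, -2).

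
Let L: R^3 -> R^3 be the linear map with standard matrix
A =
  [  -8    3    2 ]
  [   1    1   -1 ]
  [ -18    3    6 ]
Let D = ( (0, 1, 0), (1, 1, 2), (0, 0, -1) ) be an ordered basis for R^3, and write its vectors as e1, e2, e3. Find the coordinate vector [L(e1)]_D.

(-2, 3, 3)

Compute L(e1) = A e1 = (3, 1, 3) in standard coordinates.
Then write this in D-coordinates: solve for y in y_1 e1 + ... + y_3 e3 = (3, 1, 3).
This gives y = (-2, 3, 3), which is column 1 of [L]_D.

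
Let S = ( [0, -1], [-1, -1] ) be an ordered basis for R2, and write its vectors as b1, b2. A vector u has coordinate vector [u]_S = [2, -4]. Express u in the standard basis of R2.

By definition u = 2b1 - 4b2.
Summing componentwise gives [4, 2].

[4, 2]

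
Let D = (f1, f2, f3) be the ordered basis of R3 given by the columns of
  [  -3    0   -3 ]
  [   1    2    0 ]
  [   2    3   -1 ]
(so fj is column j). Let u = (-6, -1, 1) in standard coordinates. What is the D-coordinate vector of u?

We seek scalars with c_1 f1 + ... + c_3 f3 = u; equivalently solve M c = u where the columns of M are f1, ..., f3.
Solving this 3x3 system gives c = (3, -2, -1).
Check: 3f1 - 2f2 - f3 = (-6, -1, 1).

(3, -2, -1)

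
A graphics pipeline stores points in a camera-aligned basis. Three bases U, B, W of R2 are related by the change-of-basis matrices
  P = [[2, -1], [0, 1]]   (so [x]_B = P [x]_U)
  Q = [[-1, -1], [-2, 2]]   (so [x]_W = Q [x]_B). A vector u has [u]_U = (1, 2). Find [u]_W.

Apply P to get B-coordinates (0, 2), then Q to get W-coordinates.
The result is [u]_W = (-2, 4).

(-2, 4)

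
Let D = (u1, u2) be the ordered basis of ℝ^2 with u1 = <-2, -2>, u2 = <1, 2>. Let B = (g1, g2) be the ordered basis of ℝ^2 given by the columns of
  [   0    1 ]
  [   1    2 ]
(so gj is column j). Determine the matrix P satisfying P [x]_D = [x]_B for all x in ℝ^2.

Take x = uj: its D-coordinates are the j-th standard unit vector, so P e_j — column j of P — equals [uj]_B.
u1 = 2g1 - 2g2, giving column 1 = <2, -2>; repeating for each j gives P = [[2, 0], [-2, 1]].

[[2, 0], [-2, 1]]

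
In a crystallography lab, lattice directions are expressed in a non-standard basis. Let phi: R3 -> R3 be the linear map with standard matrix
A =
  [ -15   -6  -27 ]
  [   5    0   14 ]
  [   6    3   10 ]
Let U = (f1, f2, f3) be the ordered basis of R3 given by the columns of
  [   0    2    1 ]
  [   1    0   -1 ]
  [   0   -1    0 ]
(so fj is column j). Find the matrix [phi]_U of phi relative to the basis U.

Let P have columns f1, ..., f3. Then [phi]_U = P^(-1) A P.
Here det P = -1, so P^(-1) is integer; computing A P first and then P^(-1)(A P) gives [[0, -3, 2], [-3, -2, -3], [0, 1, -3]].

[[0, -3, 2], [-3, -2, -3], [0, 1, -3]]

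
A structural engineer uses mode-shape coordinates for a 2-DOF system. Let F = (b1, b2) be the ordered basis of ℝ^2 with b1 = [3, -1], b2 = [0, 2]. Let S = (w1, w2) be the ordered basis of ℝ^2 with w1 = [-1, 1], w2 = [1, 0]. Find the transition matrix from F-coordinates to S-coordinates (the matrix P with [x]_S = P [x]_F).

[[-1, 2], [2, 2]]

Take x = bj: its F-coordinates are the j-th standard unit vector, so P e_j — column j of P — equals [bj]_S.
b1 = -w1 + 2w2, giving column 1 = [-1, 2]; repeating for each j gives P = [[-1, 2], [2, 2]].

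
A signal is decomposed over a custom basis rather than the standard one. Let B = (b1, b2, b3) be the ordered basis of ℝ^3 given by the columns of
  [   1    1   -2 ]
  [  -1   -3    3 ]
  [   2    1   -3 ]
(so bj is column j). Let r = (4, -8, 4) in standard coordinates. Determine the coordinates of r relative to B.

(-4, 0, -4)

Write r = c_1 b1 + ... + c_3 b3 and solve for the c_i.
Solving this 3x3 system gives c = (-4, 0, -4).
Check: -4b1 + 0·b2 - 4b3 = (4, -8, 4).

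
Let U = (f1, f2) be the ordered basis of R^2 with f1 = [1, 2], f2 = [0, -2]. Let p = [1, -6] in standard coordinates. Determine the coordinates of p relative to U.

[p]_U is the unique c with M c = p, where M has columns f1, f2.
System: c_1 + 0c_2 = 1, 2c_1 - 2c_2 = -6; solving gives c_1 = 1, c_2 = 4.
Check: f1 + 4f2 = [1, -6].

[1, 4]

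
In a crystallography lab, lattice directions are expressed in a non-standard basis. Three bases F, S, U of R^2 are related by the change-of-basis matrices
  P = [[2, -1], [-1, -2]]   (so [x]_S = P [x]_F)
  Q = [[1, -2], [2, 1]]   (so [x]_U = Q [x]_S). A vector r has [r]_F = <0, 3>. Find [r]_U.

<9, -12>

Composing the changes, [r]_U = Q P [r]_F.
Q P = [[4, 3], [3, -4]]; applying this to <0, 3> gives <9, -12>.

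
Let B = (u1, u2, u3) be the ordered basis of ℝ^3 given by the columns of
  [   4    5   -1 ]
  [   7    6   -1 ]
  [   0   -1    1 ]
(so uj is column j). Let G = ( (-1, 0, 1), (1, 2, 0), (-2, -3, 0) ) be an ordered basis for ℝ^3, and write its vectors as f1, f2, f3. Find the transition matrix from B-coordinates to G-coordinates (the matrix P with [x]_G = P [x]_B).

Column j of P is [uj]_G, since P maps B-coordinates to G-coordinates.
Expressing u1 in G: u1 = 0·f1 + 2f2 - f3, so column 1 of P is (0, 2, -1).
Doing the same for each uj gives P = [[0, -1, 1], [2, 0, -2], [-1, -2, -1]].

[[0, -1, 1], [2, 0, -2], [-1, -2, -1]]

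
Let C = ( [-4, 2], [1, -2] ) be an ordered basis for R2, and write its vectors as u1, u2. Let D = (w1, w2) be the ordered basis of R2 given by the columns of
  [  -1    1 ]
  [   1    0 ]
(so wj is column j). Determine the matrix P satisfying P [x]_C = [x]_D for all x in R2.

Let M have columns uj and N have columns wj. Then for every x, N [x]_D = x = M [x]_C, so P = N^(-1) M.
Since det N = -1, N^(-1) has integer entries; multiplying gives P = [[2, -2], [-2, -1]].

[[2, -2], [-2, -1]]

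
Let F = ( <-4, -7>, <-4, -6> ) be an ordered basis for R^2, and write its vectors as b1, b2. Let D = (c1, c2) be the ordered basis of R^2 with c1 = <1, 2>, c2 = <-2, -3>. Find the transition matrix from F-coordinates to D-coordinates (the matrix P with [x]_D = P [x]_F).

[[-2, 0], [1, 2]]

Take x = bj: its F-coordinates are the j-th standard unit vector, so P e_j — column j of P — equals [bj]_D.
b1 = -2c1 + c2, giving column 1 = <-2, 1>; repeating for each j gives P = [[-2, 0], [1, 2]].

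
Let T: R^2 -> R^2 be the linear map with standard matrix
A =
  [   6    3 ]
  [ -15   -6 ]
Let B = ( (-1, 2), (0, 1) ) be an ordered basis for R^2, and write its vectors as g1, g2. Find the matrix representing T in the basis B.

The j-th column of [T]_B is [T(gj)]_B.
T(g1) = A g1 = (0, 3) = 0·g1 + 3g2, so column 1 is (0, 3).
Repeating for g2 and assembling the columns gives [[0, -3], [3, 0]].

[[0, -3], [3, 0]]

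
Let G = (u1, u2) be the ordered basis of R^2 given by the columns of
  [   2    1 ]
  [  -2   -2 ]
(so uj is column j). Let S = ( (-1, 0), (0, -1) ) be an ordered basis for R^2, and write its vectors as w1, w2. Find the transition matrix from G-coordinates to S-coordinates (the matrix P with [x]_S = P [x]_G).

[[-2, -1], [2, 2]]

Column j of P is [uj]_S, since P maps G-coordinates to S-coordinates.
Expressing u1 in S: u1 = -2w1 + 2w2, so column 1 of P is (-2, 2).
Doing the same for each uj gives P = [[-2, -1], [2, 2]].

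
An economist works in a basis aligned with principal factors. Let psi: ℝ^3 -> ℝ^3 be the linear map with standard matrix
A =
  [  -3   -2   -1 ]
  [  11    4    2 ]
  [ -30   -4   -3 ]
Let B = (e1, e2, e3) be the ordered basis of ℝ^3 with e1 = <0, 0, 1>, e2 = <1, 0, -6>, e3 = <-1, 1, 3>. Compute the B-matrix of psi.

[[-3, 3, 2], [1, 2, -3], [2, -1, -1]]

The j-th column of [psi]_B is [psi(ej)]_B.
psi(e1) = A e1 = <-1, 2, -3> = -3e1 + e2 + 2e3, so column 1 is <-3, 1, 2>.
Repeating for e2, e3 and assembling the columns gives [[-3, 3, 2], [1, 2, -3], [2, -1, -1]].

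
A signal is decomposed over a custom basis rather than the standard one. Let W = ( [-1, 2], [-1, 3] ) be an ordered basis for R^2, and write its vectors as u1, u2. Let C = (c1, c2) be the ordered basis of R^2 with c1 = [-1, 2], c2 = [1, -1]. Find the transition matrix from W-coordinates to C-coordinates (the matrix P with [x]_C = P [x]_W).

[[1, 2], [0, 1]]

Let M have columns uj and N have columns cj. Then for every x, N [x]_C = x = M [x]_W, so P = N^(-1) M.
Since det N = -1, N^(-1) has integer entries; multiplying gives P = [[1, 2], [0, 1]].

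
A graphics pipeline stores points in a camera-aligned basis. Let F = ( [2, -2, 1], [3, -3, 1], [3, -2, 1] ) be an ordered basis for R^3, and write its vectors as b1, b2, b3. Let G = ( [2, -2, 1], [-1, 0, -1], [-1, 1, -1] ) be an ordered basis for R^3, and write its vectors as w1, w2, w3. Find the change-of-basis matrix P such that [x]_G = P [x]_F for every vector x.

Column j of P is [bj]_G, since P maps F-coordinates to G-coordinates.
Expressing b1 in G: b1 = w1 + 0·w2 + 0·w3, so column 1 of P is [1, 0, 0].
Doing the same for each bj gives P = [[1, 2, 2], [0, 0, -1], [0, 1, 2]].

[[1, 2, 2], [0, 0, -1], [0, 1, 2]]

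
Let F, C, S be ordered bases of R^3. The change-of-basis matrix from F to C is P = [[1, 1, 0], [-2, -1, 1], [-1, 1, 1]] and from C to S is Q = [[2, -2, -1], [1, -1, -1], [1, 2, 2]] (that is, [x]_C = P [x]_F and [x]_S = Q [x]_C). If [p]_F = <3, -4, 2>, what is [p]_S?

<3, 4, -11>

Apply P to get C-coordinates <-1, 0, -5>, then Q to get S-coordinates.
The result is [p]_S = <3, 4, -11>.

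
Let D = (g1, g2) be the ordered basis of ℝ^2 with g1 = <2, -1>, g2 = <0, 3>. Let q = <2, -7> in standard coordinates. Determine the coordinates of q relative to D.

<1, -2>

Write q = c_1 g1 + c_2 g2 and solve for the c_i.
System: 2c_1 + 0c_2 = 2, -c_1 + 3c_2 = -7; solving gives c_1 = 1, c_2 = -2.
Check: g1 - 2g2 = <2, -7>.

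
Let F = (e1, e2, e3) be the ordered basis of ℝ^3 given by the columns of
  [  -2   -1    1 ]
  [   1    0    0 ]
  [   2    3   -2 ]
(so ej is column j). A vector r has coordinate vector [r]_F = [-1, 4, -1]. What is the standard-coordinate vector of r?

The coordinates say r = -e1 + 4e2 - e3; adding the scaled basis vectors gives [-3, -1, 12].

[-3, -1, 12]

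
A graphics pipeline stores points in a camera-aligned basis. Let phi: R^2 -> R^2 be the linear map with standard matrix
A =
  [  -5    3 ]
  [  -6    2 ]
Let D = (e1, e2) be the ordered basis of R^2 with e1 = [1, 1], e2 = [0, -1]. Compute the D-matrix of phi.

[[-2, -3], [2, -1]]

The j-th column of [phi]_D is [phi(ej)]_D.
phi(e1) = A e1 = [-2, -4] = -2e1 + 2e2, so column 1 is [-2, 2].
Repeating for e2 and assembling the columns gives [[-2, -3], [2, -1]].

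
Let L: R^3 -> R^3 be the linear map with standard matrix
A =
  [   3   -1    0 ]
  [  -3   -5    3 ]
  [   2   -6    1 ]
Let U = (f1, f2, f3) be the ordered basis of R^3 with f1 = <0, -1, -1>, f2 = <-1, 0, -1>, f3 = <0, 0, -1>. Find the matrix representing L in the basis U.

[[-2, 0, 3], [-1, 3, 0], [-2, 0, -2]]

The j-th column of [L]_U is [L(fj)]_U.
L(f1) = A f1 = <1, 2, 5> = -2f1 - f2 - 2f3, so column 1 is <-2, -1, -2>.
Repeating for f2, f3 and assembling the columns gives [[-2, 0, 3], [-1, 3, 0], [-2, 0, -2]].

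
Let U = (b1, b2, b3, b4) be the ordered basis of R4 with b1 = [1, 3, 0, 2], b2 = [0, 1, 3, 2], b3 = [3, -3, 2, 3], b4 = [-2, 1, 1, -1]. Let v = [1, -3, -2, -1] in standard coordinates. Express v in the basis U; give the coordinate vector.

[1, -3, 2, 3]

We seek scalars with c_1 b1 + ... + c_4 b4 = v; equivalently solve M c = v where the columns of M are b1, ..., b4.
Solving this 4x4 system gives c = (1, -3, 2, 3).
Check: b1 - 3b2 + 2b3 + 3b4 = [1, -3, -2, -1].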